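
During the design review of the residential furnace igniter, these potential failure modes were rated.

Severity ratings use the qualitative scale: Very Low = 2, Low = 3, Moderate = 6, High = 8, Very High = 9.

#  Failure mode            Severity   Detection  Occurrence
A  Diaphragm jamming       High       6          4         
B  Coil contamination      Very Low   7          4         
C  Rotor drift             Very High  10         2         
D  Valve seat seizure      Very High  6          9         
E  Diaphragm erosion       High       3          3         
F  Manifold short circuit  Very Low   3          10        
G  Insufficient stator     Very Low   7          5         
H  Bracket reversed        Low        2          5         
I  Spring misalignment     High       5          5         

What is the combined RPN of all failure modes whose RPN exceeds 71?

1130

RPN = Severity × Occurrence × Detection:
  A: 8 × 4 × 6 = 192
  B: 2 × 4 × 7 = 56
  C: 9 × 2 × 10 = 180
  D: 9 × 9 × 6 = 486
  E: 8 × 3 × 3 = 72
  F: 2 × 10 × 3 = 60
  G: 2 × 5 × 7 = 70
  H: 3 × 5 × 2 = 30
  I: 8 × 5 × 5 = 200
RPN > 71: A (192), C (180), D (486), E (72), I (200).
Sum: 192 + 180 + 486 + 72 + 200 = 1130.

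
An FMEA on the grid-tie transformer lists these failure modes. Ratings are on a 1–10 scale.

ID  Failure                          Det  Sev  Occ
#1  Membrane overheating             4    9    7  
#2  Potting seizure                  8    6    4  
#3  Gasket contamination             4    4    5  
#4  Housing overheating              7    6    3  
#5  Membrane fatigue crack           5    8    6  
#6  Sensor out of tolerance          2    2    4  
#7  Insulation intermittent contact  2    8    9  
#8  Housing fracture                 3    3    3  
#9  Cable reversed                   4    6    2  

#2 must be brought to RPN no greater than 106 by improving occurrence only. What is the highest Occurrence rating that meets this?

#2: S=6, O=4, D=8 → current RPN = 192.
Fixed product = 48. Need 48 × O ≤ 106, so O ≤ 106/48 = 2.21.
Maximum integer Occurrence rating = 2 (gives RPN 96; O=3 would give 144 > 106).

2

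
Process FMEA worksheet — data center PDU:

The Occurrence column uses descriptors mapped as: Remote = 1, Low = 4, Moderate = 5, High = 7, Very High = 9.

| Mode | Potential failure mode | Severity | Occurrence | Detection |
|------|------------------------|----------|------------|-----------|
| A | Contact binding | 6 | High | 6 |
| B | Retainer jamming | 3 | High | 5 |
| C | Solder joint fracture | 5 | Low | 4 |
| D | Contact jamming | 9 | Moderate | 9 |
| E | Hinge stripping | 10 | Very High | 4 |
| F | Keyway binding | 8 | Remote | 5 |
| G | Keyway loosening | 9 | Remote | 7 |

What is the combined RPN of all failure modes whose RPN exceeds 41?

RPN = Severity × Occurrence × Detection:
  A: 6 × 7 × 6 = 252
  B: 3 × 7 × 5 = 105
  C: 5 × 4 × 4 = 80
  D: 9 × 5 × 9 = 405
  E: 10 × 9 × 4 = 360
  F: 8 × 1 × 5 = 40
  G: 9 × 1 × 7 = 63
RPN > 41: A (252), B (105), C (80), D (405), E (360), G (63).
Sum: 252 + 105 + 80 + 405 + 360 + 63 = 1265.

1265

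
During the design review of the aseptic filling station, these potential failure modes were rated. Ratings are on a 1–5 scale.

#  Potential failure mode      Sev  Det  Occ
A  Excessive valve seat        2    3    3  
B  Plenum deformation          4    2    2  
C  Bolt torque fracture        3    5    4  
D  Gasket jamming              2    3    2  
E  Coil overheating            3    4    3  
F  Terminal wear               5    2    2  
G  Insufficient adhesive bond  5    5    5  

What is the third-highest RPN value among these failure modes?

RPN = Severity × Occurrence × Detection:
  A: 2 × 3 × 3 = 18
  B: 4 × 2 × 2 = 16
  C: 3 × 4 × 5 = 60
  D: 2 × 2 × 3 = 12
  E: 3 × 3 × 4 = 36
  F: 5 × 2 × 2 = 20
  G: 5 × 5 × 5 = 125
Sorted descending: 125, 60, 36, 20, 18, 16, 12.
The third-highest RPN is 36 (E).

36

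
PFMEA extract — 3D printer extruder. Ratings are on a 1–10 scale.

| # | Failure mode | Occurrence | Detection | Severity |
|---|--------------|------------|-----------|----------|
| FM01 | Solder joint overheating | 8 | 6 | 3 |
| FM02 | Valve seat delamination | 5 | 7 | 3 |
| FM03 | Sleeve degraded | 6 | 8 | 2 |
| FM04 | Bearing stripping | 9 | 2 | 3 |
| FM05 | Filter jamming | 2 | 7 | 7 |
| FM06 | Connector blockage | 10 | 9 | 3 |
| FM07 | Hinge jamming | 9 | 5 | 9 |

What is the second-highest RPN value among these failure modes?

RPN = Severity × Occurrence × Detection:
  FM01: 3 × 8 × 6 = 144
  FM02: 3 × 5 × 7 = 105
  FM03: 2 × 6 × 8 = 96
  FM04: 3 × 9 × 2 = 54
  FM05: 7 × 2 × 7 = 98
  FM06: 3 × 10 × 9 = 270
  FM07: 9 × 9 × 5 = 405
Sorted descending: 405, 270, 144, 105, 98, 96, 54.
The second-highest RPN is 270 (FM06).

270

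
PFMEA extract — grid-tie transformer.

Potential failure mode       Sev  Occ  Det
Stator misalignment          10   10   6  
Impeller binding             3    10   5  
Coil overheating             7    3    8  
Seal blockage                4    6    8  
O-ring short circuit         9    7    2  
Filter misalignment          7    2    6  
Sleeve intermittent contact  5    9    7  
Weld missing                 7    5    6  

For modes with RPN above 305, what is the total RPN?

915

RPN = Severity × Occurrence × Detection:
  Stator misalignment: 10 × 10 × 6 = 600
  Impeller binding: 3 × 10 × 5 = 150
  Coil overheating: 7 × 3 × 8 = 168
  Seal blockage: 4 × 6 × 8 = 192
  O-ring short circuit: 9 × 7 × 2 = 126
  Filter misalignment: 7 × 2 × 6 = 84
  Sleeve intermittent contact: 5 × 9 × 7 = 315
  Weld missing: 7 × 5 × 6 = 210
RPN > 305: Stator misalignment (600), Sleeve intermittent contact (315).
Sum: 600 + 315 = 915.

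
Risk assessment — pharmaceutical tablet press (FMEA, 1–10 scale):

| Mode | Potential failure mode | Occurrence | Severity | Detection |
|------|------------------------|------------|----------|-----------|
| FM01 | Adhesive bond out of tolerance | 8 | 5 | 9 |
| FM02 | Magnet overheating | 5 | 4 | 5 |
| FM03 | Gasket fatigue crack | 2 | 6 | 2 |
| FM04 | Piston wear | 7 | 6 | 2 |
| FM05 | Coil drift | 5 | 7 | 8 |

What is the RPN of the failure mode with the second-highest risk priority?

RPN = Severity × Occurrence × Detection:
  FM01: 5 × 8 × 9 = 360
  FM02: 4 × 5 × 5 = 100
  FM03: 6 × 2 × 2 = 24
  FM04: 6 × 7 × 2 = 84
  FM05: 7 × 5 × 8 = 280
Sorted descending: 360, 280, 100, 84, 24.
The second-highest RPN is 280 (FM05).

280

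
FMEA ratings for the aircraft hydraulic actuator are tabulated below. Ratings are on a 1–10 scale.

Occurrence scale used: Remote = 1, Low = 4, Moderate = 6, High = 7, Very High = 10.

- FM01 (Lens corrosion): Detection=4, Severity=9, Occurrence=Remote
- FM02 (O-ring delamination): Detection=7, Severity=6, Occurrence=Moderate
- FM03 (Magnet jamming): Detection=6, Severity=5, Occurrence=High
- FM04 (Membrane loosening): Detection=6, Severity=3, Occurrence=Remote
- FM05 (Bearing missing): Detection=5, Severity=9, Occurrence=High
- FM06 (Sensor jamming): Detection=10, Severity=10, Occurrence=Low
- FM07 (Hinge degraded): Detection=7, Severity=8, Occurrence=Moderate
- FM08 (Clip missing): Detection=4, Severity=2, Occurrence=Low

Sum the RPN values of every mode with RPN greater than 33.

RPN = Severity × Occurrence × Detection:
  FM01: 9 × 1 × 4 = 36
  FM02: 6 × 6 × 7 = 252
  FM03: 5 × 7 × 6 = 210
  FM04: 3 × 1 × 6 = 18
  FM05: 9 × 7 × 5 = 315
  FM06: 10 × 4 × 10 = 400
  FM07: 8 × 6 × 7 = 336
  FM08: 2 × 4 × 4 = 32
RPN > 33: FM01 (36), FM02 (252), FM03 (210), FM05 (315), FM06 (400), FM07 (336).
Sum: 36 + 252 + 210 + 315 + 400 + 336 = 1549.

1549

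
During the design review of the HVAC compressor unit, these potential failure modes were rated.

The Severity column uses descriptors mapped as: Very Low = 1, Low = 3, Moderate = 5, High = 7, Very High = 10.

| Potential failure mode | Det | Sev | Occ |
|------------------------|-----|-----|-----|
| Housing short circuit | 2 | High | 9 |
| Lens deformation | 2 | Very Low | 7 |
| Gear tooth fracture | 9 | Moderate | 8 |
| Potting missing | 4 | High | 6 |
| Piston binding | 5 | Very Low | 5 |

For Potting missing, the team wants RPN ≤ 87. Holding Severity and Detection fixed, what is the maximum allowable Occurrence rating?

3

Potting missing: S=7, O=6, D=4 → current RPN = 168.
Fixed product = 28. Need 28 × O ≤ 87, so O ≤ 87/28 = 3.11.
Maximum integer Occurrence rating = 3 (gives RPN 84; O=4 would give 112 > 87).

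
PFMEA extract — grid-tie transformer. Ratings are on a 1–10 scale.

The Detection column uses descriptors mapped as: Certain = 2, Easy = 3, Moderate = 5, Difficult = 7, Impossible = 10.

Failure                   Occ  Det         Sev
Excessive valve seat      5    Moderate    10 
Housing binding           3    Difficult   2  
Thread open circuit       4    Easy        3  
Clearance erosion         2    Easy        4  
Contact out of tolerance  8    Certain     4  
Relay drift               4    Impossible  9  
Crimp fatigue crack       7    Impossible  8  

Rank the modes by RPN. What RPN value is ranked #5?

42

RPN = Severity × Occurrence × Detection:
  Excessive valve seat: 10 × 5 × 5 = 250
  Housing binding: 2 × 3 × 7 = 42
  Thread open circuit: 3 × 4 × 3 = 36
  Clearance erosion: 4 × 2 × 3 = 24
  Contact out of tolerance: 4 × 8 × 2 = 64
  Relay drift: 9 × 4 × 10 = 360
  Crimp fatigue crack: 8 × 7 × 10 = 560
Sorted descending: 560, 360, 250, 64, 42, 36, 24.
The fifth-highest RPN is 42 (Housing binding).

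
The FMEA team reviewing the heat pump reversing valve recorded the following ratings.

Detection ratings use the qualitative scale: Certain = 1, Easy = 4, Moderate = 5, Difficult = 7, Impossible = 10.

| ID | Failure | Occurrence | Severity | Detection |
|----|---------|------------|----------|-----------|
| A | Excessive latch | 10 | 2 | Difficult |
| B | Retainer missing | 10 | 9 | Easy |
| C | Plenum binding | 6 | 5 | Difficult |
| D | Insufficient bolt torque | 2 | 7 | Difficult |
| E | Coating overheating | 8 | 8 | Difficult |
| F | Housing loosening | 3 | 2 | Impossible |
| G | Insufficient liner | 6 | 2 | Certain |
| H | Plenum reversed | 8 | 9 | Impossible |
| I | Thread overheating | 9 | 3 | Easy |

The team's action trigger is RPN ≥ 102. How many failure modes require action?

6

RPN = Severity × Occurrence × Detection:
  A: 2 × 10 × 7 = 140
  B: 9 × 10 × 4 = 360
  C: 5 × 6 × 7 = 210
  D: 7 × 2 × 7 = 98
  E: 8 × 8 × 7 = 448
  F: 2 × 3 × 10 = 60
  G: 2 × 6 × 1 = 12
  H: 9 × 8 × 10 = 720
  I: 3 × 9 × 4 = 108
Modes with RPN ≥ 102: A (140), B (360), C (210), E (448), H (720), I (108) → 6.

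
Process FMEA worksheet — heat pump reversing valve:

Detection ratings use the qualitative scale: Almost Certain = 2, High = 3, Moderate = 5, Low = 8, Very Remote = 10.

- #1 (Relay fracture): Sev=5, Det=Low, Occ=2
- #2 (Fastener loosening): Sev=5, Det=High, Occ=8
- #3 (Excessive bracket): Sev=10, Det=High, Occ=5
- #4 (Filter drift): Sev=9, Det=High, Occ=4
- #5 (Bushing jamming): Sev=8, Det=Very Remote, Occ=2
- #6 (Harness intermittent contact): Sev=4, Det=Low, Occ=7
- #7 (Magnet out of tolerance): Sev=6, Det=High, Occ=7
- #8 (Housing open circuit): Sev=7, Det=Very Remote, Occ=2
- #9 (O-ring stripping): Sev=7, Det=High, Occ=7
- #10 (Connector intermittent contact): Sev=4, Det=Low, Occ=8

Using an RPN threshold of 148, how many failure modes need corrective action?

RPN = Severity × Occurrence × Detection:
  #1: 5 × 2 × 8 = 80
  #2: 5 × 8 × 3 = 120
  #3: 10 × 5 × 3 = 150
  #4: 9 × 4 × 3 = 108
  #5: 8 × 2 × 10 = 160
  #6: 4 × 7 × 8 = 224
  #7: 6 × 7 × 3 = 126
  #8: 7 × 2 × 10 = 140
  #9: 7 × 7 × 3 = 147
  #10: 4 × 8 × 8 = 256
Modes with RPN ≥ 148: #3 (150), #5 (160), #6 (224), #10 (256) → 4.

4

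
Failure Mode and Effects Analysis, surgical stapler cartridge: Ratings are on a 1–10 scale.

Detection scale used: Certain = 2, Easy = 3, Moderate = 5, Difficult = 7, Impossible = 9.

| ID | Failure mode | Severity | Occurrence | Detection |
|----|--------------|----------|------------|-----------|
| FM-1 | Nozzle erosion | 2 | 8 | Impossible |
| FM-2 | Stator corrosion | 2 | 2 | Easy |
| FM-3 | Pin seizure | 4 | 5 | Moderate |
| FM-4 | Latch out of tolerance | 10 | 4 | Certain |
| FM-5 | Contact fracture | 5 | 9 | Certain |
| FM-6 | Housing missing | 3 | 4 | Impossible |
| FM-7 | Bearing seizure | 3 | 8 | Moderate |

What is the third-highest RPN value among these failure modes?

108

RPN = Severity × Occurrence × Detection:
  FM-1: 2 × 8 × 9 = 144
  FM-2: 2 × 2 × 3 = 12
  FM-3: 4 × 5 × 5 = 100
  FM-4: 10 × 4 × 2 = 80
  FM-5: 5 × 9 × 2 = 90
  FM-6: 3 × 4 × 9 = 108
  FM-7: 3 × 8 × 5 = 120
Sorted descending: 144, 120, 108, 100, 90, 80, 12.
The third-highest RPN is 108 (FM-6).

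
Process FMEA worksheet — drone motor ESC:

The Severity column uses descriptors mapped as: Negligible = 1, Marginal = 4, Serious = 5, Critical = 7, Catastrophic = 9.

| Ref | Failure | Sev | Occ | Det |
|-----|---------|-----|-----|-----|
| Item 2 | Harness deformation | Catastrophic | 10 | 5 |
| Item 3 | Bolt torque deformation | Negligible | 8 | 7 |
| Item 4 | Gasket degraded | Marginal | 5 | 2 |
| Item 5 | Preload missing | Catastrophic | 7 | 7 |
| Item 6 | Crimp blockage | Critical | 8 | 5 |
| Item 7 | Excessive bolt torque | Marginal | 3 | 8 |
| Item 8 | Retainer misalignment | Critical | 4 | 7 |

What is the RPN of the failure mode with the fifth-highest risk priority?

96

RPN = Severity × Occurrence × Detection:
  Item 2: 9 × 10 × 5 = 450
  Item 3: 1 × 8 × 7 = 56
  Item 4: 4 × 5 × 2 = 40
  Item 5: 9 × 7 × 7 = 441
  Item 6: 7 × 8 × 5 = 280
  Item 7: 4 × 3 × 8 = 96
  Item 8: 7 × 4 × 7 = 196
Sorted descending: 450, 441, 280, 196, 96, 56, 40.
The fifth-highest RPN is 96 (Item 7).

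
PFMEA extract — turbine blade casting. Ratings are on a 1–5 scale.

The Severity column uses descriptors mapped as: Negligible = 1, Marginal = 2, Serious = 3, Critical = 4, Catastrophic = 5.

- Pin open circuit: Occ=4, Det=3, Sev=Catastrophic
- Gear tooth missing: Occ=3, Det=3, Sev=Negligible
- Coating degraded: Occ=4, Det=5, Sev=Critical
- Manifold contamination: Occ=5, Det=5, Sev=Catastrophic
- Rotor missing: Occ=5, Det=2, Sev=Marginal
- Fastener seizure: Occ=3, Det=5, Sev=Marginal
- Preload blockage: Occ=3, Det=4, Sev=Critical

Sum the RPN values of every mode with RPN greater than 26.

RPN = Severity × Occurrence × Detection:
  Pin open circuit: 5 × 4 × 3 = 60
  Gear tooth missing: 1 × 3 × 3 = 9
  Coating degraded: 4 × 4 × 5 = 80
  Manifold contamination: 5 × 5 × 5 = 125
  Rotor missing: 2 × 5 × 2 = 20
  Fastener seizure: 2 × 3 × 5 = 30
  Preload blockage: 4 × 3 × 4 = 48
RPN > 26: Pin open circuit (60), Coating degraded (80), Manifold contamination (125), Fastener seizure (30), Preload blockage (48).
Sum: 60 + 80 + 125 + 30 + 48 = 343.

343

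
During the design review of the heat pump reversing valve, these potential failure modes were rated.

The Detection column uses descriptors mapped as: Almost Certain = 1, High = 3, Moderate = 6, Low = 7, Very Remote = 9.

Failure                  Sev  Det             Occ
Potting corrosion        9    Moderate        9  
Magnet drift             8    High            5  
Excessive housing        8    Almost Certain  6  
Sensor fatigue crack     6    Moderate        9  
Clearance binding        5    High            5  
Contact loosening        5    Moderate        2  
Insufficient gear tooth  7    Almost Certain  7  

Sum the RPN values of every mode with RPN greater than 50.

RPN = Severity × Occurrence × Detection:
  Potting corrosion: 9 × 9 × 6 = 486
  Magnet drift: 8 × 5 × 3 = 120
  Excessive housing: 8 × 6 × 1 = 48
  Sensor fatigue crack: 6 × 9 × 6 = 324
  Clearance binding: 5 × 5 × 3 = 75
  Contact loosening: 5 × 2 × 6 = 60
  Insufficient gear tooth: 7 × 7 × 1 = 49
RPN > 50: Potting corrosion (486), Magnet drift (120), Sensor fatigue crack (324), Clearance binding (75), Contact loosening (60).
Sum: 486 + 120 + 324 + 75 + 60 = 1065.

1065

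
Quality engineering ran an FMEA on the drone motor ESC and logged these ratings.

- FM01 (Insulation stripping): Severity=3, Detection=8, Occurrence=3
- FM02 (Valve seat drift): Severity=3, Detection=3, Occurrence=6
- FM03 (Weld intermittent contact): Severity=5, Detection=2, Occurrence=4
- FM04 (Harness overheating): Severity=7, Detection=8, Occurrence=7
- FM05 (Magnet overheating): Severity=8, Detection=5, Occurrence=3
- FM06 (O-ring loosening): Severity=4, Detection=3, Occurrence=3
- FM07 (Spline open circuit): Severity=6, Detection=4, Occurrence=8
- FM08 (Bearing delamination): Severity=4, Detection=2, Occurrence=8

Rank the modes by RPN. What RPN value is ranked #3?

120

RPN = Severity × Occurrence × Detection:
  FM01: 3 × 3 × 8 = 72
  FM02: 3 × 6 × 3 = 54
  FM03: 5 × 4 × 2 = 40
  FM04: 7 × 7 × 8 = 392
  FM05: 8 × 3 × 5 = 120
  FM06: 4 × 3 × 3 = 36
  FM07: 6 × 8 × 4 = 192
  FM08: 4 × 8 × 2 = 64
Sorted descending: 392, 192, 120, 72, 64, 54, 40, 36.
The third-highest RPN is 120 (FM05).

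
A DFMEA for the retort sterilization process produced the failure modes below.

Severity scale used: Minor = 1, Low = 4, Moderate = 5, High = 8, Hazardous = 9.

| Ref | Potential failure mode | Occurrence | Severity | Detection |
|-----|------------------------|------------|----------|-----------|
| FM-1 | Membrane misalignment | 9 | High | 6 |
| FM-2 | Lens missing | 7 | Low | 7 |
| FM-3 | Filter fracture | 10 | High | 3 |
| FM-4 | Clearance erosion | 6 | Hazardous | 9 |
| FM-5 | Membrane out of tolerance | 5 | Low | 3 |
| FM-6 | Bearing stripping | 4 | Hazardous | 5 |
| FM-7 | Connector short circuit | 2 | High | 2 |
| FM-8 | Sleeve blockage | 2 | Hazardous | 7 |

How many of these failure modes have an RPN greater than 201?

3

RPN = Severity × Occurrence × Detection:
  FM-1: 8 × 9 × 6 = 432
  FM-2: 4 × 7 × 7 = 196
  FM-3: 8 × 10 × 3 = 240
  FM-4: 9 × 6 × 9 = 486
  FM-5: 4 × 5 × 3 = 60
  FM-6: 9 × 4 × 5 = 180
  FM-7: 8 × 2 × 2 = 32
  FM-8: 9 × 2 × 7 = 126
Modes with RPN > 201: FM-1 (432), FM-3 (240), FM-4 (486) → 3.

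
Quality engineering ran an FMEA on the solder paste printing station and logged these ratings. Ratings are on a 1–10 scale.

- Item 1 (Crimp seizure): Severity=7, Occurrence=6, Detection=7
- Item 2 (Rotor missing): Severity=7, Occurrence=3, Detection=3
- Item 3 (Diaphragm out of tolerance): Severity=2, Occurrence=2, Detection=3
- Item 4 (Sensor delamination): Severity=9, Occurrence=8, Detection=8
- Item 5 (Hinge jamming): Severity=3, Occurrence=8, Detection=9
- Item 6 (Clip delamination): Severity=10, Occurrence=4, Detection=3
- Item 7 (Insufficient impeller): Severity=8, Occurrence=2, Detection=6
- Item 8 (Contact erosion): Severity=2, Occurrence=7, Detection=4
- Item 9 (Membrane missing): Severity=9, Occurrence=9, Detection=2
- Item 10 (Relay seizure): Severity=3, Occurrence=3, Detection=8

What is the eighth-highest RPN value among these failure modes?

63

RPN = Severity × Occurrence × Detection:
  Item 1: 7 × 6 × 7 = 294
  Item 2: 7 × 3 × 3 = 63
  Item 3: 2 × 2 × 3 = 12
  Item 4: 9 × 8 × 8 = 576
  Item 5: 3 × 8 × 9 = 216
  Item 6: 10 × 4 × 3 = 120
  Item 7: 8 × 2 × 6 = 96
  Item 8: 2 × 7 × 4 = 56
  Item 9: 9 × 9 × 2 = 162
  Item 10: 3 × 3 × 8 = 72
Sorted descending: 576, 294, 216, 162, 120, 96, 72, 63, 56, 12.
The eighth-highest RPN is 63 (Item 2).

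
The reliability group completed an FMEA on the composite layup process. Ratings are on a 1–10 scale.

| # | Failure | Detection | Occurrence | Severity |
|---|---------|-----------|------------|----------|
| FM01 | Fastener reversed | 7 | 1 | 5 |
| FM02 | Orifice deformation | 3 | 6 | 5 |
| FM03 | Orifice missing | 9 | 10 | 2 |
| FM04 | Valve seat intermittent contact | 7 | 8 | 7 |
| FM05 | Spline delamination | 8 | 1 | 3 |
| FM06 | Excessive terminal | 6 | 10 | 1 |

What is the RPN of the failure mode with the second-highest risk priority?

RPN = Severity × Occurrence × Detection:
  FM01: 5 × 1 × 7 = 35
  FM02: 5 × 6 × 3 = 90
  FM03: 2 × 10 × 9 = 180
  FM04: 7 × 8 × 7 = 392
  FM05: 3 × 1 × 8 = 24
  FM06: 1 × 10 × 6 = 60
Sorted descending: 392, 180, 90, 60, 35, 24.
The second-highest RPN is 180 (FM03).

180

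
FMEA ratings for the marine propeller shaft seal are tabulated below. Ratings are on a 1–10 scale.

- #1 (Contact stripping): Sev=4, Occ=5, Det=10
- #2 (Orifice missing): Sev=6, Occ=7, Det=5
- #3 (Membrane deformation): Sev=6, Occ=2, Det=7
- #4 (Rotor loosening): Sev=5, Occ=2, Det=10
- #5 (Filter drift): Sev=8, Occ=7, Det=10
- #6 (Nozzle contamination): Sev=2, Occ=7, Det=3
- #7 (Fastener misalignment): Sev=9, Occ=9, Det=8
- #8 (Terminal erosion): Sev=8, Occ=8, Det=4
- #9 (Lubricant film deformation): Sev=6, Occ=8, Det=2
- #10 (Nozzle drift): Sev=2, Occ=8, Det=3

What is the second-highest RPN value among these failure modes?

RPN = Severity × Occurrence × Detection:
  #1: 4 × 5 × 10 = 200
  #2: 6 × 7 × 5 = 210
  #3: 6 × 2 × 7 = 84
  #4: 5 × 2 × 10 = 100
  #5: 8 × 7 × 10 = 560
  #6: 2 × 7 × 3 = 42
  #7: 9 × 9 × 8 = 648
  #8: 8 × 8 × 4 = 256
  #9: 6 × 8 × 2 = 96
  #10: 2 × 8 × 3 = 48
Sorted descending: 648, 560, 256, 210, 200, 100, 96, 84, 48, 42.
The second-highest RPN is 560 (#5).

560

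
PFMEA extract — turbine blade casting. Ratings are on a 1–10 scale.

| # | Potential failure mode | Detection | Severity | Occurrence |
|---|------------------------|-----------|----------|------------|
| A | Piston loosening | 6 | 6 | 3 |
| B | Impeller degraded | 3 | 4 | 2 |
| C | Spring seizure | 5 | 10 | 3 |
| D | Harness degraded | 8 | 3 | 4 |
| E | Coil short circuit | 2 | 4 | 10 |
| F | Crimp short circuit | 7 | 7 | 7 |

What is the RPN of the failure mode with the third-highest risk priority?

RPN = Severity × Occurrence × Detection:
  A: 6 × 3 × 6 = 108
  B: 4 × 2 × 3 = 24
  C: 10 × 3 × 5 = 150
  D: 3 × 4 × 8 = 96
  E: 4 × 10 × 2 = 80
  F: 7 × 7 × 7 = 343
Sorted descending: 343, 150, 108, 96, 80, 24.
The third-highest RPN is 108 (A).

108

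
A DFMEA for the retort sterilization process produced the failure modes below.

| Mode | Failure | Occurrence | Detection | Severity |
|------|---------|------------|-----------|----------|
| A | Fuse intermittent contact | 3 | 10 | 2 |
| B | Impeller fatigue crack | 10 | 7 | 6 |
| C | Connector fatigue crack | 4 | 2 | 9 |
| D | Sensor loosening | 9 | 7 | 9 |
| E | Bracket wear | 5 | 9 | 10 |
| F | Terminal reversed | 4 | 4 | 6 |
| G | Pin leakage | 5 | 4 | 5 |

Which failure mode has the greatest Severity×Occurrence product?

Criticality = Severity × Occurrence:
  A: 2 × 3 = 6
  B: 6 × 10 = 60
  C: 9 × 4 = 36
  D: 9 × 9 = 81
  E: 10 × 5 = 50
  F: 6 × 4 = 24
  G: 5 × 5 = 25
Highest criticality is 81 → D.

D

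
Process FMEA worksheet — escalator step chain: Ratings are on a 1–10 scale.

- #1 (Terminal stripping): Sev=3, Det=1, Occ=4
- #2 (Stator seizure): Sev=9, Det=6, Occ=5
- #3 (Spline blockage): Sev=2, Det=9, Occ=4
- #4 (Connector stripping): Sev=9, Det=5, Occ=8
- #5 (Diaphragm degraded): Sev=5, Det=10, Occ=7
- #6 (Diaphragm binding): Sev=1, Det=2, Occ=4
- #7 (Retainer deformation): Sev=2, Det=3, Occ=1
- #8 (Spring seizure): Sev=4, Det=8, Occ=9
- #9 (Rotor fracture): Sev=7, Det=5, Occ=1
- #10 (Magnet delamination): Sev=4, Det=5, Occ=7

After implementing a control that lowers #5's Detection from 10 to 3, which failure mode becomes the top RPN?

RPN = Severity × Occurrence × Detection:
  #1: 3 × 4 × 1 = 12
  #2: 9 × 5 × 6 = 270
  #3: 2 × 4 × 9 = 72
  #4: 9 × 8 × 5 = 360
  #5: 5 × 7 × 10 = 350
  #6: 1 × 4 × 2 = 8
  #7: 2 × 1 × 3 = 6
  #8: 4 × 9 × 8 = 288
  #9: 7 × 1 × 5 = 35
  #10: 4 × 7 × 5 = 140
After action: #5 → 5 × 7 × 3 = 105.
Revised RPNs: #4=360, #8=288, #2=270, #10=140, #5=105, #3=72, #9=35, #1=12, #6=8, #7=6.
Highest is now #4 (360).

#4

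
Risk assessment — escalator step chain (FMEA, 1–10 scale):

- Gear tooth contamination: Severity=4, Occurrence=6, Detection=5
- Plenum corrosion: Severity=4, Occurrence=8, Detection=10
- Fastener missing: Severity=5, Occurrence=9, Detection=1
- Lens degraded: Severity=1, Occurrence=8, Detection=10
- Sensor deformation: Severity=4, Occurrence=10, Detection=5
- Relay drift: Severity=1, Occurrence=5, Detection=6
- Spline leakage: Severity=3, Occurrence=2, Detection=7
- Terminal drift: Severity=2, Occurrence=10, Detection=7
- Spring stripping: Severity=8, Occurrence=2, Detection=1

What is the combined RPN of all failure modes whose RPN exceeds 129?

RPN = Severity × Occurrence × Detection:
  Gear tooth contamination: 4 × 6 × 5 = 120
  Plenum corrosion: 4 × 8 × 10 = 320
  Fastener missing: 5 × 9 × 1 = 45
  Lens degraded: 1 × 8 × 10 = 80
  Sensor deformation: 4 × 10 × 5 = 200
  Relay drift: 1 × 5 × 6 = 30
  Spline leakage: 3 × 2 × 7 = 42
  Terminal drift: 2 × 10 × 7 = 140
  Spring stripping: 8 × 2 × 1 = 16
RPN > 129: Plenum corrosion (320), Sensor deformation (200), Terminal drift (140).
Sum: 320 + 200 + 140 = 660.

660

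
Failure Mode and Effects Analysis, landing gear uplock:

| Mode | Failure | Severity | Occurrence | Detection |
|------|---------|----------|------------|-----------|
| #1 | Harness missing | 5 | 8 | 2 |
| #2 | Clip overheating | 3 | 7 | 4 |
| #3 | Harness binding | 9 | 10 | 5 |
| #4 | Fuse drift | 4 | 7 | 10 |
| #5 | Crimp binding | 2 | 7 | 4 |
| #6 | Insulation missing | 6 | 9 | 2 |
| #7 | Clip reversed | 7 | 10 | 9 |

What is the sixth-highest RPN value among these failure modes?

RPN = Severity × Occurrence × Detection:
  #1: 5 × 8 × 2 = 80
  #2: 3 × 7 × 4 = 84
  #3: 9 × 10 × 5 = 450
  #4: 4 × 7 × 10 = 280
  #5: 2 × 7 × 4 = 56
  #6: 6 × 9 × 2 = 108
  #7: 7 × 10 × 9 = 630
Sorted descending: 630, 450, 280, 108, 84, 80, 56.
The sixth-highest RPN is 80 (#1).

80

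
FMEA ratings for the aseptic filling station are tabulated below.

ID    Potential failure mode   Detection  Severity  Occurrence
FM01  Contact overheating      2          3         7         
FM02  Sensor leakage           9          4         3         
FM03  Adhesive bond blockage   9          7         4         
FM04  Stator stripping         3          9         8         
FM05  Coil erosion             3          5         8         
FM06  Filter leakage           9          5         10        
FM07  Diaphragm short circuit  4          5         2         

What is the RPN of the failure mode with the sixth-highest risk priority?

42

RPN = Severity × Occurrence × Detection:
  FM01: 3 × 7 × 2 = 42
  FM02: 4 × 3 × 9 = 108
  FM03: 7 × 4 × 9 = 252
  FM04: 9 × 8 × 3 = 216
  FM05: 5 × 8 × 3 = 120
  FM06: 5 × 10 × 9 = 450
  FM07: 5 × 2 × 4 = 40
Sorted descending: 450, 252, 216, 120, 108, 42, 40.
The sixth-highest RPN is 42 (FM01).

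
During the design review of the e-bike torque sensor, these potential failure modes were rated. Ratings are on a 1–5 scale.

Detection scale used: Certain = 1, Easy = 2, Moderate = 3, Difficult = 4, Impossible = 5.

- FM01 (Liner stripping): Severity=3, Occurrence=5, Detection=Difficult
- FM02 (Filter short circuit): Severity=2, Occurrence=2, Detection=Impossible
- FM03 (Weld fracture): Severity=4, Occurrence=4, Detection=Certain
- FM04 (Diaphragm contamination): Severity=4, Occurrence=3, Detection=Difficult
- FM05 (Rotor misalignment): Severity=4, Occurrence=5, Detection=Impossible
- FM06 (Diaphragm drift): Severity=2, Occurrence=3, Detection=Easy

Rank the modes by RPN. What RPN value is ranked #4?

20

RPN = Severity × Occurrence × Detection:
  FM01: 3 × 5 × 4 = 60
  FM02: 2 × 2 × 5 = 20
  FM03: 4 × 4 × 1 = 16
  FM04: 4 × 3 × 4 = 48
  FM05: 4 × 5 × 5 = 100
  FM06: 2 × 3 × 2 = 12
Sorted descending: 100, 60, 48, 20, 16, 12.
The fourth-highest RPN is 20 (FM02).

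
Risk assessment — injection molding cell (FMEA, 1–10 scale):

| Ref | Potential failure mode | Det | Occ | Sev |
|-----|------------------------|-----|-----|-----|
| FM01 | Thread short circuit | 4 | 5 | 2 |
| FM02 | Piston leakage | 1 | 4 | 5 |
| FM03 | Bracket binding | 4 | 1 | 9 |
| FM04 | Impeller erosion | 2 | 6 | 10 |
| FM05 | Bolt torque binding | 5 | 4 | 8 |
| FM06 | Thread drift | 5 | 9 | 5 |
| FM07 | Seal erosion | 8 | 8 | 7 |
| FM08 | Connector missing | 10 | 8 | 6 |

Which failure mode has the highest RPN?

FM08

RPN = Severity × Occurrence × Detection:
  FM01: 2 × 5 × 4 = 40
  FM02: 5 × 4 × 1 = 20
  FM03: 9 × 1 × 4 = 36
  FM04: 10 × 6 × 2 = 120
  FM05: 8 × 4 × 5 = 160
  FM06: 5 × 9 × 5 = 225
  FM07: 7 × 8 × 8 = 448
  FM08: 6 × 8 × 10 = 480
Highest RPN is 480 → FM08.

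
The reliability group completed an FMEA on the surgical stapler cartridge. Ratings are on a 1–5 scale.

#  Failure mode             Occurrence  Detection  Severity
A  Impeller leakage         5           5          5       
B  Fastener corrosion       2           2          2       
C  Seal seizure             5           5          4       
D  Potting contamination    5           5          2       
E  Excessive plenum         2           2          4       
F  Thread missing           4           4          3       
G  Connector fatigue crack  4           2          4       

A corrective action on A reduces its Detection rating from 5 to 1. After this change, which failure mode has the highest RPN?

C

RPN = Severity × Occurrence × Detection:
  A: 5 × 5 × 5 = 125
  B: 2 × 2 × 2 = 8
  C: 4 × 5 × 5 = 100
  D: 2 × 5 × 5 = 50
  E: 4 × 2 × 2 = 16
  F: 3 × 4 × 4 = 48
  G: 4 × 4 × 2 = 32
After action: A → 5 × 5 × 1 = 25.
Revised RPNs: C=100, D=50, F=48, G=32, A=25, E=16, B=8.
Highest is now C (100).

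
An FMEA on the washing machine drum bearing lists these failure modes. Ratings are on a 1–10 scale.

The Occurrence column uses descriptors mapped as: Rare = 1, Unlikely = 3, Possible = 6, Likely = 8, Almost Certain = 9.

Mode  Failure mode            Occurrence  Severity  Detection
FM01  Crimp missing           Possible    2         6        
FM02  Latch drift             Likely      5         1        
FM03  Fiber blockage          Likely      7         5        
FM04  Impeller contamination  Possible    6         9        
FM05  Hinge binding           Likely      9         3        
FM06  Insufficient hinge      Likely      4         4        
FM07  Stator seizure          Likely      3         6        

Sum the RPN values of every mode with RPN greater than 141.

RPN = Severity × Occurrence × Detection:
  FM01: 2 × 6 × 6 = 72
  FM02: 5 × 8 × 1 = 40
  FM03: 7 × 8 × 5 = 280
  FM04: 6 × 6 × 9 = 324
  FM05: 9 × 8 × 3 = 216
  FM06: 4 × 8 × 4 = 128
  FM07: 3 × 8 × 6 = 144
RPN > 141: FM03 (280), FM04 (324), FM05 (216), FM07 (144).
Sum: 280 + 324 + 216 + 144 = 964.

964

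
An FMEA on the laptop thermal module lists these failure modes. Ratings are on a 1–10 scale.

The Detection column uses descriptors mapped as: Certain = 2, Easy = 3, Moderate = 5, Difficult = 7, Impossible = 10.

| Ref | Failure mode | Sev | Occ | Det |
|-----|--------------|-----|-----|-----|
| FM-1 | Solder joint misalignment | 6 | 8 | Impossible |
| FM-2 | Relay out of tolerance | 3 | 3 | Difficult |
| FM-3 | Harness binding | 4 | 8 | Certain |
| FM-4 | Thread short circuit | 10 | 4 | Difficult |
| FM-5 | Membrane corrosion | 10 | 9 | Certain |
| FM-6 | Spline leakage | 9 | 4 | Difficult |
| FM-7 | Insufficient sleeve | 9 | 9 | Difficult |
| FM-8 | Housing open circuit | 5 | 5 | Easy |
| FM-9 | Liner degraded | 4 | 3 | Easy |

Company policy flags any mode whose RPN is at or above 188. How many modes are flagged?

RPN = Severity × Occurrence × Detection:
  FM-1: 6 × 8 × 10 = 480
  FM-2: 3 × 3 × 7 = 63
  FM-3: 4 × 8 × 2 = 64
  FM-4: 10 × 4 × 7 = 280
  FM-5: 10 × 9 × 2 = 180
  FM-6: 9 × 4 × 7 = 252
  FM-7: 9 × 9 × 7 = 567
  FM-8: 5 × 5 × 3 = 75
  FM-9: 4 × 3 × 3 = 36
Modes with RPN ≥ 188: FM-1 (480), FM-4 (280), FM-6 (252), FM-7 (567) → 4.

4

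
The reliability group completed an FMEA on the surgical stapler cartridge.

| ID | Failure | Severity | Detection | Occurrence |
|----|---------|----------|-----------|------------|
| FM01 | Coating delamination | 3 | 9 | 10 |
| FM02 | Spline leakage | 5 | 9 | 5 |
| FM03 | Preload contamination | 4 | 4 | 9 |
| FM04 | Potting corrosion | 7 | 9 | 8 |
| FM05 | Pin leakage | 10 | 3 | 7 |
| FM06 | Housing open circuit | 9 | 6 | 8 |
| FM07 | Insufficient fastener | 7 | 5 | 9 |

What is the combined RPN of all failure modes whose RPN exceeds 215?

RPN = Severity × Occurrence × Detection:
  FM01: 3 × 10 × 9 = 270
  FM02: 5 × 5 × 9 = 225
  FM03: 4 × 9 × 4 = 144
  FM04: 7 × 8 × 9 = 504
  FM05: 10 × 7 × 3 = 210
  FM06: 9 × 8 × 6 = 432
  FM07: 7 × 9 × 5 = 315
RPN > 215: FM01 (270), FM02 (225), FM04 (504), FM06 (432), FM07 (315).
Sum: 270 + 225 + 504 + 432 + 315 = 1746.

1746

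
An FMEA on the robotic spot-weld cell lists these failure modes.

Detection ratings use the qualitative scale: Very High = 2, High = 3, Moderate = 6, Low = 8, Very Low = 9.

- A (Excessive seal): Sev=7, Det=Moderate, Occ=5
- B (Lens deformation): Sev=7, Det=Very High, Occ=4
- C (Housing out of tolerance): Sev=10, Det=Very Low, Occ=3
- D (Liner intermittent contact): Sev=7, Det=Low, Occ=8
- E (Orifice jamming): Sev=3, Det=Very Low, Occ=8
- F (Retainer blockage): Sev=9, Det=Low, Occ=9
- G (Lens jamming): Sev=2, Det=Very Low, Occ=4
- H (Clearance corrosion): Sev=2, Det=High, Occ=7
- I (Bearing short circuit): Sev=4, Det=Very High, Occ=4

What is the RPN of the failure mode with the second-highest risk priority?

448

RPN = Severity × Occurrence × Detection:
  A: 7 × 5 × 6 = 210
  B: 7 × 4 × 2 = 56
  C: 10 × 3 × 9 = 270
  D: 7 × 8 × 8 = 448
  E: 3 × 8 × 9 = 216
  F: 9 × 9 × 8 = 648
  G: 2 × 4 × 9 = 72
  H: 2 × 7 × 3 = 42
  I: 4 × 4 × 2 = 32
Sorted descending: 648, 448, 270, 216, 210, 72, 56, 42, 32.
The second-highest RPN is 448 (D).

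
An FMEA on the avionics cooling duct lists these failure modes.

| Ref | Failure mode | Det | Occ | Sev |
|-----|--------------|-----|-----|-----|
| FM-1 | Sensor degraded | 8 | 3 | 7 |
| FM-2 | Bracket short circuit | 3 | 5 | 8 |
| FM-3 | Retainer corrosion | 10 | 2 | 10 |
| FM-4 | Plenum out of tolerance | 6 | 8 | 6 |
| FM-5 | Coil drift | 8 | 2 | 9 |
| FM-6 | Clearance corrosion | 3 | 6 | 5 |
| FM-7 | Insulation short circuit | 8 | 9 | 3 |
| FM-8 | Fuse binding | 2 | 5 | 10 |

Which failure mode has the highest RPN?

FM-4

RPN = Severity × Occurrence × Detection:
  FM-1: 7 × 3 × 8 = 168
  FM-2: 8 × 5 × 3 = 120
  FM-3: 10 × 2 × 10 = 200
  FM-4: 6 × 8 × 6 = 288
  FM-5: 9 × 2 × 8 = 144
  FM-6: 5 × 6 × 3 = 90
  FM-7: 3 × 9 × 8 = 216
  FM-8: 10 × 5 × 2 = 100
Highest RPN is 288 → FM-4.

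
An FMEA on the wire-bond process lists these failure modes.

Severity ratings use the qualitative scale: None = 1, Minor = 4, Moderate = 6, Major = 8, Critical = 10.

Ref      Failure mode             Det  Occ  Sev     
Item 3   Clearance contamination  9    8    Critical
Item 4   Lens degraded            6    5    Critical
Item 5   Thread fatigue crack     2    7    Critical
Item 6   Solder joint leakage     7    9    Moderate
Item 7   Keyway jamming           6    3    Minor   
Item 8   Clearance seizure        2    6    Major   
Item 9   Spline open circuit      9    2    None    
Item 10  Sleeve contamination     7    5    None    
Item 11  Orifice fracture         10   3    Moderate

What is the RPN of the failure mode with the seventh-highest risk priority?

RPN = Severity × Occurrence × Detection:
  Item 3: 10 × 8 × 9 = 720
  Item 4: 10 × 5 × 6 = 300
  Item 5: 10 × 7 × 2 = 140
  Item 6: 6 × 9 × 7 = 378
  Item 7: 4 × 3 × 6 = 72
  Item 8: 8 × 6 × 2 = 96
  Item 9: 1 × 2 × 9 = 18
  Item 10: 1 × 5 × 7 = 35
  Item 11: 6 × 3 × 10 = 180
Sorted descending: 720, 378, 300, 180, 140, 96, 72, 35, 18.
The seventh-highest RPN is 72 (Item 7).

72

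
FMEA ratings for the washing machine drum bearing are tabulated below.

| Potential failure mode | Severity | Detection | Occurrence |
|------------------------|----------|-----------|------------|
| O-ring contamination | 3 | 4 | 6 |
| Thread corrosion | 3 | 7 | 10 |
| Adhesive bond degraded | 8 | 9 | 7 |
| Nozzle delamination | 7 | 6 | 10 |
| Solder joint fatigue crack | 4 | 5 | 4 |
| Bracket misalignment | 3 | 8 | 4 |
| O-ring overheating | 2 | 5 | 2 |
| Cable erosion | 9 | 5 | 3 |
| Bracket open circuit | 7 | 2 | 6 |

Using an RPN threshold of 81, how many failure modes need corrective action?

6

RPN = Severity × Occurrence × Detection:
  O-ring contamination: 3 × 6 × 4 = 72
  Thread corrosion: 3 × 10 × 7 = 210
  Adhesive bond degraded: 8 × 7 × 9 = 504
  Nozzle delamination: 7 × 10 × 6 = 420
  Solder joint fatigue crack: 4 × 4 × 5 = 80
  Bracket misalignment: 3 × 4 × 8 = 96
  O-ring overheating: 2 × 2 × 5 = 20
  Cable erosion: 9 × 3 × 5 = 135
  Bracket open circuit: 7 × 6 × 2 = 84
Modes with RPN ≥ 81: Thread corrosion (210), Adhesive bond degraded (504), Nozzle delamination (420), Bracket misalignment (96), Cable erosion (135), Bracket open circuit (84) → 6.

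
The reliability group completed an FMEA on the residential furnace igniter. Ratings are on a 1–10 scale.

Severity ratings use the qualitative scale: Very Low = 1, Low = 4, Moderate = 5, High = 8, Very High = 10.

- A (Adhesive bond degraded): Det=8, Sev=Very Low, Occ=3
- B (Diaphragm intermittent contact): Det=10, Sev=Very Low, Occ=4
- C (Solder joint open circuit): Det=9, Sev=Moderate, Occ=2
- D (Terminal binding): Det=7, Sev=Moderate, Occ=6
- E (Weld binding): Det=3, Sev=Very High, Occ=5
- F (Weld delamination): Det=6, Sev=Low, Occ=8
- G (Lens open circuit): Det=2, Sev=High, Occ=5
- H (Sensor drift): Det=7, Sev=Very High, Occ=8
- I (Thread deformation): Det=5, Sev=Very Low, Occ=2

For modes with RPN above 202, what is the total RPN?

770

RPN = Severity × Occurrence × Detection:
  A: 1 × 3 × 8 = 24
  B: 1 × 4 × 10 = 40
  C: 5 × 2 × 9 = 90
  D: 5 × 6 × 7 = 210
  E: 10 × 5 × 3 = 150
  F: 4 × 8 × 6 = 192
  G: 8 × 5 × 2 = 80
  H: 10 × 8 × 7 = 560
  I: 1 × 2 × 5 = 10
RPN > 202: D (210), H (560).
Sum: 210 + 560 = 770.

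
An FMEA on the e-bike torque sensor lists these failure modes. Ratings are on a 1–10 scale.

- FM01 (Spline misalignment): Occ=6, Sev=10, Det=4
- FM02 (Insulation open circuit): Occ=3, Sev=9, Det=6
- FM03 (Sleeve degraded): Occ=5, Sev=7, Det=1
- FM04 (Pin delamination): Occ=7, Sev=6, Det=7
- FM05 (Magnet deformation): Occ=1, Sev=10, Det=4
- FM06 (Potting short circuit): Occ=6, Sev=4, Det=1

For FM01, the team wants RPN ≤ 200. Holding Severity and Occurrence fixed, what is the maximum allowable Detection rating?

FM01: S=10, O=6, D=4 → current RPN = 240.
Fixed product = 60. Need 60 × D ≤ 200, so D ≤ 200/60 = 3.33.
Maximum integer Detection rating = 3 (gives RPN 180; D=4 would give 240 > 200).

3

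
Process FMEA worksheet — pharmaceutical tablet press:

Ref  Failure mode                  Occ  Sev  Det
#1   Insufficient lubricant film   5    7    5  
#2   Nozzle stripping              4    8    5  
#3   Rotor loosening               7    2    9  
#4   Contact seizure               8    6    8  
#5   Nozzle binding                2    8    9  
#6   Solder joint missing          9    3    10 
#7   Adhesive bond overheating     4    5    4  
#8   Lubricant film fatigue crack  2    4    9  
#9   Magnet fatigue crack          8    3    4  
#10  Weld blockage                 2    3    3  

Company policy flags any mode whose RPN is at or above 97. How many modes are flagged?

6

RPN = Severity × Occurrence × Detection:
  #1: 7 × 5 × 5 = 175
  #2: 8 × 4 × 5 = 160
  #3: 2 × 7 × 9 = 126
  #4: 6 × 8 × 8 = 384
  #5: 8 × 2 × 9 = 144
  #6: 3 × 9 × 10 = 270
  #7: 5 × 4 × 4 = 80
  #8: 4 × 2 × 9 = 72
  #9: 3 × 8 × 4 = 96
  #10: 3 × 2 × 3 = 18
Modes with RPN ≥ 97: #1 (175), #2 (160), #3 (126), #4 (384), #5 (144), #6 (270) → 6.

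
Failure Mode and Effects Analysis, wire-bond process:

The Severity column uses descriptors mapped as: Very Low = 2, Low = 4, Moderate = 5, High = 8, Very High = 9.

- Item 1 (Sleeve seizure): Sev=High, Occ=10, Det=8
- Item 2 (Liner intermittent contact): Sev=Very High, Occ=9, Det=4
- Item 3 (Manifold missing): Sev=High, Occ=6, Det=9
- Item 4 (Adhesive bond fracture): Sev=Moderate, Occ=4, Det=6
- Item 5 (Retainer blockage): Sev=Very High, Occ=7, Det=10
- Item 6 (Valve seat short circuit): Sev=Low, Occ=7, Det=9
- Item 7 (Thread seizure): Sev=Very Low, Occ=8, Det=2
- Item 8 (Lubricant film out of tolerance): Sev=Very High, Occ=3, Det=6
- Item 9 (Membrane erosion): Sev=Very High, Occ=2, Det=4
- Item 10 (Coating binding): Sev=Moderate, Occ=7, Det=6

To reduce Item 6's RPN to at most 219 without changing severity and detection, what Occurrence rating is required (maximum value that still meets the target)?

Item 6: S=4, O=7, D=9 → current RPN = 252.
Fixed product = 36. Need 36 × O ≤ 219, so O ≤ 219/36 = 6.08.
Maximum integer Occurrence rating = 6 (gives RPN 216; O=7 would give 252 > 219).

6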